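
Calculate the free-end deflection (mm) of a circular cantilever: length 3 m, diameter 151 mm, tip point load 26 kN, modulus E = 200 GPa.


I = pi * d^4 / 64 = pi * 151^4 / 64 = 25519824.76 mm^4
L = 3000.0 mm, P = 26000.0 N, E = 200000.0 MPa
delta = P * L^3 / (3 * E * I)
= 26000.0 * 3000.0^3 / (3 * 200000.0 * 25519824.76)
= 45.8467 mm

45.8467 mm


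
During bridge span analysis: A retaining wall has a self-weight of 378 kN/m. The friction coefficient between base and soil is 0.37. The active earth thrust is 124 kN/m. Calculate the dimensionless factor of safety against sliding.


Resisting force = mu * W = 0.37 * 378 = 139.86 kN/m
FOS = Resisting / Driving = 139.86 / 124
= 1.1279 (dimensionless)

1.1279 (dimensionless)


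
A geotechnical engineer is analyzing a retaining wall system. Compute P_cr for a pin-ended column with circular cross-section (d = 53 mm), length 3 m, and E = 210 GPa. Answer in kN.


I = pi * d^4 / 64 = 387323.08 mm^4
L = 3000.0 mm
P_cr = pi^2 * E * I / L^2
= 9.8696 * 210000.0 * 387323.08 / 3000.0^2
= 89196.93 N = 89.1969 kN

89.1969 kN


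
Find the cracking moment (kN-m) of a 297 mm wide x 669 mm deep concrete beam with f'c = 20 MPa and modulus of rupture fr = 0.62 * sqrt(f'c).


fr = 0.62 * sqrt(20) = 0.62 * 4.4721 = 2.7727 MPa
I = 297 * 669^3 / 12 = 7410603147.75 mm^4
y_t = 334.5 mm
M_cr = fr * I / y_t = 2.7727 * 7410603147.75 / 334.5 N-mm
= 61.4277 kN-m

61.4277 kN-m


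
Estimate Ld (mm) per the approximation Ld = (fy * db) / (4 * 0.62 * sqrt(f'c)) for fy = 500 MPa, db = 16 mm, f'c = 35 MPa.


Ld = (fy * db) / (4 * 0.62 * sqrt(f'c))
= (500 * 16) / (4 * 0.62 * sqrt(35))
= 8000 / 14.6719
= 545.26 mm

545.26 mm


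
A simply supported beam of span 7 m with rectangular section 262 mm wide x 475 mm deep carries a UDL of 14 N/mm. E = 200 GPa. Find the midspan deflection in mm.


I = 262 * 475^3 / 12 = 2339919270.83 mm^4
L = 7000.0 mm, w = 14 N/mm, E = 200000.0 MPa
delta = 5 * w * L^4 / (384 * E * I)
= 5 * 14 * 7000.0^4 / (384 * 200000.0 * 2339919270.83)
= 0.9353 mm

0.9353 mm


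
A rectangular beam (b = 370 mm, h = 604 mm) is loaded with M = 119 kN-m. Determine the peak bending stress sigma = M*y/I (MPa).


I = b * h^3 / 12 = 370 * 604^3 / 12 = 6794089973.33 mm^4
y = h / 2 = 604 / 2 = 302.0 mm
M = 119 kN-m = 119000000.0 N-mm
sigma = M * y / I = 119000000.0 * 302.0 / 6794089973.33
= 5.29 MPa

5.29 MPa


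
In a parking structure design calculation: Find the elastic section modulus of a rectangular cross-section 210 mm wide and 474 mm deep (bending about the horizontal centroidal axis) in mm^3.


S = b * h^2 / 6
= 210 * 474^2 / 6
= 210 * 224676 / 6
= 7863660.0 mm^3

7863660.0 mm^3


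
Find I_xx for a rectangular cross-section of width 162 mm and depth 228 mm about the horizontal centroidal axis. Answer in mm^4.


I = b * h^3 / 12
= 162 * 228^3 / 12
= 162 * 11852352 / 12
= 160006752.0 mm^4

160006752.0 mm^4


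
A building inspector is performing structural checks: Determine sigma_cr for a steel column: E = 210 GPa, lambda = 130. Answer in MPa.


sigma_cr = pi^2 * E / lambda^2
= 9.8696 * 210000.0 / 130^2
= 9.8696 * 210000.0 / 16900
= 122.6401 MPa

122.6401 MPa


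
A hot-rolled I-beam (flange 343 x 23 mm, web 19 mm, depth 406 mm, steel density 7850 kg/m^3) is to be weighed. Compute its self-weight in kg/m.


A_flanges = 2 * 343 * 23 = 15778 mm^2
A_web = (406 - 2 * 23) * 19 = 6840 mm^2
A_total = 15778 + 6840 = 22618 mm^2 = 0.022618 m^2
Weight = rho * A = 7850 * 0.022618 = 177.5513 kg/m

177.5513 kg/m


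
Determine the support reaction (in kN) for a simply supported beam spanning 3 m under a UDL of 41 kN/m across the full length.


Total load = w * L = 41 * 3 = 123 kN
By symmetry, each reaction R = total / 2 = 123 / 2 = 61.5 kN

61.5 kN


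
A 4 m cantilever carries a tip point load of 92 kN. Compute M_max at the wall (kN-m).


For a cantilever with a point load at the free end:
M_max = P * L = 92 * 4 = 368 kN-m

368 kN-m


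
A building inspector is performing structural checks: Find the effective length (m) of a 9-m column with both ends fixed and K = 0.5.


L_eff = K * L
= 0.5 * 9
= 4.5 m

4.5 m


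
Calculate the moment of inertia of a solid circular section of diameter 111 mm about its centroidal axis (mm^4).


r = d / 2 = 111 / 2 = 55.5 mm
I = pi * r^4 / 4 = pi * 55.5^4 / 4
= 7451810.7 mm^4

7451810.7 mm^4


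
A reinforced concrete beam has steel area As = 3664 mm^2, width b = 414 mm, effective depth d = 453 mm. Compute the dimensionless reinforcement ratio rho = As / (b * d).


rho = As / (b * d)
= 3664 / (414 * 453)
= 3664 / 187542
= 0.019537 (dimensionless)

0.019537 (dimensionless)


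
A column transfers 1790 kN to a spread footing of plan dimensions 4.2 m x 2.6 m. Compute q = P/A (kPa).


A = 4.2 * 2.6 = 10.92 m^2
q = P / A = 1790 / 10.92
= 163.9194 kPa

163.9194 kPa


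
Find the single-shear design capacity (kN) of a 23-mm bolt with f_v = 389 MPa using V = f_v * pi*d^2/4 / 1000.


A = pi * d^2 / 4 = pi * 23^2 / 4 = 415.4756 mm^2
V = f_v * A / 1000 = 389 * 415.4756 / 1000
= 161.62 kN

161.62 kN


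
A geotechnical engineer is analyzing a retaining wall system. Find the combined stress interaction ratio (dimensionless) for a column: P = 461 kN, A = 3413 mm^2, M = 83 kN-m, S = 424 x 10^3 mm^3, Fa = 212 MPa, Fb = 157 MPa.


f_a = P / A = 461000.0 / 3413 = 135.0718 MPa
f_b = M / S = 83000000.0 / 424000.0 = 195.7547 MPa
Ratio = f_a / Fa + f_b / Fb
= 135.0718 / 212 + 195.7547 / 157
= 1.884 (dimensionless)

1.884 (dimensionless)


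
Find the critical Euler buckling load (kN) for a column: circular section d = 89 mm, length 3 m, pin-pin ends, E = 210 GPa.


I = pi * d^4 / 64 = 3079852.55 mm^4
L = 3000.0 mm
P_cr = pi^2 * E * I / L^2
= 9.8696 * 210000.0 * 3079852.55 / 3000.0^2
= 709261.61 N = 709.2616 kN

709.2616 kN


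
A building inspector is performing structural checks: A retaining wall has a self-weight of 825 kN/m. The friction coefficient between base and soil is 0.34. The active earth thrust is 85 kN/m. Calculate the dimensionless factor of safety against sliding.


Resisting force = mu * W = 0.34 * 825 = 280.5 kN/m
FOS = Resisting / Driving = 280.5 / 85
= 3.3 (dimensionless)

3.3 (dimensionless)


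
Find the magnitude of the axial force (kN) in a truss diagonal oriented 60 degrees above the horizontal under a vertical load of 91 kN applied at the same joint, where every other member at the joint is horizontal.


At the joint, only the diagonal has a vertical component, so vertical equilibrium gives:
F * sin(60) = 91
F = 91 / sin(60)
= 91 / 0.866025
= 105.08 kN

105.08 kN


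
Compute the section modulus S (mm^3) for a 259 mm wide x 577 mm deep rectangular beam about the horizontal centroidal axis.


S = b * h^2 / 6
= 259 * 577^2 / 6
= 259 * 332929 / 6
= 14371435.17 mm^3

14371435.17 mm^3


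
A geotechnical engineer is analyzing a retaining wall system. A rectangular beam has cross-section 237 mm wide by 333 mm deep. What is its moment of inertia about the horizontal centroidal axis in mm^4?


I = b * h^3 / 12
= 237 * 333^3 / 12
= 237 * 36926037 / 12
= 729289230.75 mm^4

729289230.75 mm^4


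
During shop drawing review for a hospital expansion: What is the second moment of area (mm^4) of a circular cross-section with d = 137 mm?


r = d / 2 = 137 / 2 = 68.5 mm
I = pi * r^4 / 4 = pi * 68.5^4 / 4
= 17292276.35 mm^4

17292276.35 mm^4


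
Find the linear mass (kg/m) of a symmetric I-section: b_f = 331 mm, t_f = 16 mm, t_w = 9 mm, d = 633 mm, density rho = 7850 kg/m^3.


A_flanges = 2 * 331 * 16 = 10592 mm^2
A_web = (633 - 2 * 16) * 9 = 5409 mm^2
A_total = 10592 + 5409 = 16001 mm^2 = 0.016001 m^2
Weight = rho * A = 7850 * 0.016001 = 125.6078 kg/m

125.6078 kg/m


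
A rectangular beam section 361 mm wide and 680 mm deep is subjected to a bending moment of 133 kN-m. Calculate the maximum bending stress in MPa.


I = b * h^3 / 12 = 361 * 680^3 / 12 = 9459162666.67 mm^4
y = h / 2 = 680 / 2 = 340.0 mm
M = 133 kN-m = 133000000.0 N-mm
sigma = M * y / I = 133000000.0 * 340.0 / 9459162666.67
= 4.78 MPa

4.78 MPa


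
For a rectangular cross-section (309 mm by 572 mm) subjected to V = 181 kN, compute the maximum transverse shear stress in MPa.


A = b * h = 309 * 572 = 176748 mm^2
V = 181 kN = 181000.0 N
tau_max = 1.5 * V / A = 1.5 * 181000.0 / 176748
= 1.5361 MPa

1.5361 MPa


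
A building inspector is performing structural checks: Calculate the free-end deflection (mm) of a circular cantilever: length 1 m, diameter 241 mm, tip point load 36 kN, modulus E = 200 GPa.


I = pi * d^4 / 64 = pi * 241^4 / 64 = 165591510.99 mm^4
L = 1000.0 mm, P = 36000.0 N, E = 200000.0 MPa
delta = P * L^3 / (3 * E * I)
= 36000.0 * 1000.0^3 / (3 * 200000.0 * 165591510.99)
= 0.3623 mm

0.3623 mm


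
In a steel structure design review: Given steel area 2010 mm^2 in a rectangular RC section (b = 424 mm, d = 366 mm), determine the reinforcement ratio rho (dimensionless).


rho = As / (b * d)
= 2010 / (424 * 366)
= 2010 / 155184
= 0.012952 (dimensionless)

0.012952 (dimensionless)


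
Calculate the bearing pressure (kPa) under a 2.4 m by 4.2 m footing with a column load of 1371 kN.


A = 2.4 * 4.2 = 10.08 m^2
q = P / A = 1371 / 10.08
= 136.0119 kPa

136.0119 kPa


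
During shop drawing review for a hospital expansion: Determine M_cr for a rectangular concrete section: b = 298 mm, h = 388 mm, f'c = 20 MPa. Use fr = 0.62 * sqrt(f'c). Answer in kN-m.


fr = 0.62 * sqrt(20) = 0.62 * 4.4721 = 2.7727 MPa
I = 298 * 388^3 / 12 = 1450541621.33 mm^4
y_t = 194.0 mm
M_cr = fr * I / y_t = 2.7727 * 1450541621.33 / 194.0 N-mm
= 20.7317 kN-m

20.7317 kN-m


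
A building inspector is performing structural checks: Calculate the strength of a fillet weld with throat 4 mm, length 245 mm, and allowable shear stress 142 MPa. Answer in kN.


Strength = throat * length * allowable stress
= 4 * 245 * 142 N
= 139160 N
= 139.16 kN

139.16 kN


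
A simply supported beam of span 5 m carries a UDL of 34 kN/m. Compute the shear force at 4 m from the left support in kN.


R_A = w * L / 2 = 34 * 5 / 2 = 85.0 kN
V(x) = R_A - w * x = 85.0 - 34 * 4
= -51.0 kN

-51.0 kN


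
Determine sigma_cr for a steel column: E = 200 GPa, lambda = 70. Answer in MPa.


sigma_cr = pi^2 * E / lambda^2
= 9.8696 * 200000.0 / 70^2
= 9.8696 * 200000.0 / 4900
= 402.841 MPa

402.841 MPa


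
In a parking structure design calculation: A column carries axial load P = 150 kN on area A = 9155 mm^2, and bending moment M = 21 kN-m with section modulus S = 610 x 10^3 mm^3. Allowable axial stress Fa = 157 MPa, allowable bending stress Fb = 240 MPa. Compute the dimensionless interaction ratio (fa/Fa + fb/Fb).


f_a = P / A = 150000.0 / 9155 = 16.3845 MPa
f_b = M / S = 21000000.0 / 610000.0 = 34.4262 MPa
Ratio = f_a / Fa + f_b / Fb
= 16.3845 / 157 + 34.4262 / 240
= 0.2478 (dimensionless)

0.2478 (dimensionless)


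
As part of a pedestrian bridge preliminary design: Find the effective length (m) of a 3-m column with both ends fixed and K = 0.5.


L_eff = K * L
= 0.5 * 3
= 1.5 m

1.5 m


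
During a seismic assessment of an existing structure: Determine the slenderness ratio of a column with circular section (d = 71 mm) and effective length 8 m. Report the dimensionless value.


Radius of gyration r = d / 4 = 71 / 4 = 17.75 mm
L_eff = 8000.0 mm
Slenderness ratio = L / r = 8000.0 / 17.75 = 450.7 (dimensionless)

450.7 (dimensionless)


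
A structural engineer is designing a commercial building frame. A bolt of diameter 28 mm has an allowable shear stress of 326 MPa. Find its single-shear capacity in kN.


A = pi * d^2 / 4 = pi * 28^2 / 4 = 615.7522 mm^2
V = f_v * A / 1000 = 326 * 615.7522 / 1000
= 200.7352 kN

200.7352 kN


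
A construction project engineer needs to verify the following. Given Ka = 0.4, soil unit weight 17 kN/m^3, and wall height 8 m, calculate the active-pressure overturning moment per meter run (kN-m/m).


Pa = 0.5 * Ka * gamma * H^2
= 0.5 * 0.4 * 17 * 8^2
= 217.6 kN/m
Arm = H / 3 = 8 / 3 = 2.6667 m
Mo = Pa * arm = Pa * H / 3 = 217.6 * 8 / 3 = 580.2667 kN-m/m

580.2667 kN-m/m


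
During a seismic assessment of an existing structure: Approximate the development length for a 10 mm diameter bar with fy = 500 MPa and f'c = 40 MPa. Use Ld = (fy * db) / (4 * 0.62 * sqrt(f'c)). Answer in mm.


Ld = (fy * db) / (4 * 0.62 * sqrt(f'c))
= (500 * 10) / (4 * 0.62 * sqrt(40))
= 5000 / 15.6849
= 318.78 mm

318.78 mm


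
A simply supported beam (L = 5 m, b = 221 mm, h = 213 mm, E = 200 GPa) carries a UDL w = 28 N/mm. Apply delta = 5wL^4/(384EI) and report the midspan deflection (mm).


I = 221 * 213^3 / 12 = 177971244.75 mm^4
L = 5000.0 mm, w = 28 N/mm, E = 200000.0 MPa
delta = 5 * w * L^4 / (384 * E * I)
= 5 * 28 * 5000.0^4 / (384 * 200000.0 * 177971244.75)
= 6.4017 mm

6.4017 mm


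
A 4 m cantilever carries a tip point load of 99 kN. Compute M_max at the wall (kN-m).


For a cantilever with a point load at the free end:
M_max = P * L = 99 * 4 = 396 kN-m

396 kN-m


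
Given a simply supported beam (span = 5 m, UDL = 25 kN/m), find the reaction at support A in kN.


Total load = w * L = 25 * 5 = 125 kN
By symmetry, each reaction R = total / 2 = 125 / 2 = 62.5 kN

62.5 kN


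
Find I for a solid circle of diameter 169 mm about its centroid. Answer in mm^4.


r = d / 2 = 169 / 2 = 84.5 mm
I = pi * r^4 / 4 = pi * 84.5^4 / 4
= 40042088.13 mm^4

40042088.13 mm^4


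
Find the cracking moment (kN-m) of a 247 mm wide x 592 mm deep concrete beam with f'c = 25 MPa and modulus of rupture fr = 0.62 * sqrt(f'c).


fr = 0.62 * sqrt(25) = 0.62 * 5.0 = 3.1 MPa
I = 247 * 592^3 / 12 = 4270520661.33 mm^4
y_t = 296.0 mm
M_cr = fr * I / y_t = 3.1 * 4270520661.33 / 296.0 N-mm
= 44.725 kN-m

44.725 kN-m


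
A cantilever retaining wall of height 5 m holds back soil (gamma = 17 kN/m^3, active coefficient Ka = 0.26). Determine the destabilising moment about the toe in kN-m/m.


Pa = 0.5 * Ka * gamma * H^2
= 0.5 * 0.26 * 17 * 5^2
= 55.25 kN/m
Arm = H / 3 = 5 / 3 = 1.6667 m
Mo = Pa * arm = Pa * H / 3 = 55.25 * 5 / 3 = 92.0833 kN-m/m

92.0833 kN-m/m


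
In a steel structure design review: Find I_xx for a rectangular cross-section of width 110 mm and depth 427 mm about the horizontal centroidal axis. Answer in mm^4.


I = b * h^3 / 12
= 110 * 427^3 / 12
= 110 * 77854483 / 12
= 713666094.17 mm^4

713666094.17 mm^4


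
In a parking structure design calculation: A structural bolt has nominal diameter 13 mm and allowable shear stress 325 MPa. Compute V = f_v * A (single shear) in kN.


A = pi * d^2 / 4 = pi * 13^2 / 4 = 132.7323 mm^2
V = f_v * A / 1000 = 325 * 132.7323 / 1000
= 43.138 kN

43.138 kN


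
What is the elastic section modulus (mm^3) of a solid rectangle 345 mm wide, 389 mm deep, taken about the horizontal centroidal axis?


S = b * h^2 / 6
= 345 * 389^2 / 6
= 345 * 151321 / 6
= 8700957.5 mm^3

8700957.5 mm^3


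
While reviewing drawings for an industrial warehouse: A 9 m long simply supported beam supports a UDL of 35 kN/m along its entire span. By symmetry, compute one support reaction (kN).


Total load = w * L = 35 * 9 = 315 kN
By symmetry, each reaction R = total / 2 = 315 / 2 = 157.5 kN

157.5 kN


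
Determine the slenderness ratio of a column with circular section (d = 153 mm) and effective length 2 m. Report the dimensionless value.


Radius of gyration r = d / 4 = 153 / 4 = 38.25 mm
L_eff = 2000.0 mm
Slenderness ratio = L / r = 2000.0 / 38.25 = 52.29 (dimensionless)

52.29 (dimensionless)


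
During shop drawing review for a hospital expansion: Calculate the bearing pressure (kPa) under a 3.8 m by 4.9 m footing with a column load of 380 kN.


A = 3.8 * 4.9 = 18.62 m^2
q = P / A = 380 / 18.62
= 20.4082 kPa

20.4082 kPa


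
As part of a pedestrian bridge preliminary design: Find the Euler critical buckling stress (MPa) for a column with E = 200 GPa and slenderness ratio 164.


sigma_cr = pi^2 * E / lambda^2
= 9.8696 * 200000.0 / 164^2
= 9.8696 * 200000.0 / 26896
= 73.3909 MPa

73.3909 MPa


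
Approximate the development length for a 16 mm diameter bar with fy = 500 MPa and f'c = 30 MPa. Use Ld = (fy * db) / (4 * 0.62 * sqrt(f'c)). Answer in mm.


Ld = (fy * db) / (4 * 0.62 * sqrt(f'c))
= (500 * 16) / (4 * 0.62 * sqrt(30))
= 8000 / 13.5835
= 588.95 mm

588.95 mm


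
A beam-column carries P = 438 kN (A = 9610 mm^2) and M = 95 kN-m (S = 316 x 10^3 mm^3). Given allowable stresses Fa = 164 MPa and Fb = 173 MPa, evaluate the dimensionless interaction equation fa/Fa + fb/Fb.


f_a = P / A = 438000.0 / 9610 = 45.5775 MPa
f_b = M / S = 95000000.0 / 316000.0 = 300.6329 MPa
Ratio = f_a / Fa + f_b / Fb
= 45.5775 / 164 + 300.6329 / 173
= 2.0157 (dimensionless)

2.0157 (dimensionless)


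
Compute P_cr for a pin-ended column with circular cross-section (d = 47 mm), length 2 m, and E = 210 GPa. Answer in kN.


I = pi * d^4 / 64 = 239530.78 mm^4
L = 2000.0 mm
P_cr = pi^2 * E * I / L^2
= 9.8696 * 210000.0 * 239530.78 / 2000.0^2
= 124113.89 N = 124.1139 kN

124.1139 kN


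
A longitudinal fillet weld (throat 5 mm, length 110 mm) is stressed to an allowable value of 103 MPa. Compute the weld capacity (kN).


Strength = throat * length * allowable stress
= 5 * 110 * 103 N
= 56650 N
= 56.65 kN

56.65 kN


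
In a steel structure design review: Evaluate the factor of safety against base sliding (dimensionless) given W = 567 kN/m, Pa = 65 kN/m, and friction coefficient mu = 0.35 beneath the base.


Resisting force = mu * W = 0.35 * 567 = 198.45 kN/m
FOS = Resisting / Driving = 198.45 / 65
= 3.0531 (dimensionless)

3.0531 (dimensionless)


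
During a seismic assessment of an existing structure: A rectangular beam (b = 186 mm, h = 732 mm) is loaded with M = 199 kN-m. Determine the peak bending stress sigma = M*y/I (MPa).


I = b * h^3 / 12 = 186 * 732^3 / 12 = 6079459104.0 mm^4
y = h / 2 = 732 / 2 = 366.0 mm
M = 199 kN-m = 199000000.0 N-mm
sigma = M * y / I = 199000000.0 * 366.0 / 6079459104.0
= 11.98 MPa

11.98 MPa


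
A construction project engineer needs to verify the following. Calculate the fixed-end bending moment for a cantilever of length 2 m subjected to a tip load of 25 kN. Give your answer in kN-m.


For a cantilever with a point load at the free end:
M_max = P * L = 25 * 2 = 50 kN-m

50 kN-m


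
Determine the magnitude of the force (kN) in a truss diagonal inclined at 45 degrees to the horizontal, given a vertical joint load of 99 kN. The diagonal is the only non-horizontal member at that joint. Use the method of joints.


At the joint, only the diagonal has a vertical component, so vertical equilibrium gives:
F * sin(45) = 99
F = 99 / sin(45)
= 99 / 0.707107
= 140.01 kN

140.01 kN


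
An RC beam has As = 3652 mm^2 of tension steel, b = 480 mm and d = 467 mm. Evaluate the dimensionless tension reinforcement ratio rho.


rho = As / (b * d)
= 3652 / (480 * 467)
= 3652 / 224160
= 0.016292 (dimensionless)

0.016292 (dimensionless)


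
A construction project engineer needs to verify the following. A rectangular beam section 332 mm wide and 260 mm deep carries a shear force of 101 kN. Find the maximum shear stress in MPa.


A = b * h = 332 * 260 = 86320 mm^2
V = 101 kN = 101000.0 N
tau_max = 1.5 * V / A = 1.5 * 101000.0 / 86320
= 1.7551 MPa

1.7551 MPa


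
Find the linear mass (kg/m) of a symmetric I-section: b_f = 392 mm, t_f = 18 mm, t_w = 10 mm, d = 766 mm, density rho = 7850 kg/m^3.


A_flanges = 2 * 392 * 18 = 14112 mm^2
A_web = (766 - 2 * 18) * 10 = 7300 mm^2
A_total = 14112 + 7300 = 21412 mm^2 = 0.021412 m^2
Weight = rho * A = 7850 * 0.021412 = 168.0842 kg/m

168.0842 kg/m


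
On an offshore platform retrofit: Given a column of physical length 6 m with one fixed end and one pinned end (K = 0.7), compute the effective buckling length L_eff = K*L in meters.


L_eff = K * L
= 0.7 * 6
= 4.2 m

4.2 m


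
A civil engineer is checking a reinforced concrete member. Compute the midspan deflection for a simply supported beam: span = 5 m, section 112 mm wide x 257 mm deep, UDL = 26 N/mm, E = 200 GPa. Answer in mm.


I = 112 * 257^3 / 12 = 158429534.67 mm^4
L = 5000.0 mm, w = 26 N/mm, E = 200000.0 MPa
delta = 5 * w * L^4 / (384 * E * I)
= 5 * 26 * 5000.0^4 / (384 * 200000.0 * 158429534.67)
= 6.6777 mm

6.6777 mm


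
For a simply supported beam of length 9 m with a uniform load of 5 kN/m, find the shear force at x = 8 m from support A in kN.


R_A = w * L / 2 = 5 * 9 / 2 = 22.5 kN
V(x) = R_A - w * x = 22.5 - 5 * 8
= -17.5 kN

-17.5 kN


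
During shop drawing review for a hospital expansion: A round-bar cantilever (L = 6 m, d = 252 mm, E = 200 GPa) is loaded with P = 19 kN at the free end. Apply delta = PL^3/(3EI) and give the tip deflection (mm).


I = pi * d^4 / 64 = pi * 252^4 / 64 = 197957546.2 mm^4
L = 6000.0 mm, P = 19000.0 N, E = 200000.0 MPa
delta = P * L^3 / (3 * E * I)
= 19000.0 * 6000.0^3 / (3 * 200000.0 * 197957546.2)
= 34.5529 mm

34.5529 mm


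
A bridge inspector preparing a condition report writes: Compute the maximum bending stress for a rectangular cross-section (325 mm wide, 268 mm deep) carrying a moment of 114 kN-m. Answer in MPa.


I = b * h^3 / 12 = 325 * 268^3 / 12 = 521322533.33 mm^4
y = h / 2 = 268 / 2 = 134.0 mm
M = 114 kN-m = 114000000.0 N-mm
sigma = M * y / I = 114000000.0 * 134.0 / 521322533.33
= 29.3 MPa

29.3 MPa


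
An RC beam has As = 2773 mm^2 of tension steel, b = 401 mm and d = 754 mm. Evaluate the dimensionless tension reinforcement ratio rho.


rho = As / (b * d)
= 2773 / (401 * 754)
= 2773 / 302354
= 0.009171 (dimensionless)

0.009171 (dimensionless)


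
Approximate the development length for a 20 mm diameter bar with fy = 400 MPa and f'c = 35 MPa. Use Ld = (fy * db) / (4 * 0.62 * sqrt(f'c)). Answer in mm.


Ld = (fy * db) / (4 * 0.62 * sqrt(f'c))
= (400 * 20) / (4 * 0.62 * sqrt(35))
= 8000 / 14.6719
= 545.26 mm

545.26 mm


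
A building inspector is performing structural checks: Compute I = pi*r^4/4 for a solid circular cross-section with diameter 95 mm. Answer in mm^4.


r = d / 2 = 95 / 2 = 47.5 mm
I = pi * r^4 / 4 = pi * 47.5^4 / 4
= 3998198.21 mm^4

3998198.21 mm^4


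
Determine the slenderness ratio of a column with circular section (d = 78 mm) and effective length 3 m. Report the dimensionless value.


Radius of gyration r = d / 4 = 78 / 4 = 19.5 mm
L_eff = 3000.0 mm
Slenderness ratio = L / r = 3000.0 / 19.5 = 153.85 (dimensionless)

153.85 (dimensionless)


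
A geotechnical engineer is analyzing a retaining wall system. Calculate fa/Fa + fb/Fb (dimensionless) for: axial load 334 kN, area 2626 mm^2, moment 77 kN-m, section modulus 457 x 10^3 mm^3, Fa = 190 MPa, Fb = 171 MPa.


f_a = P / A = 334000.0 / 2626 = 127.1896 MPa
f_b = M / S = 77000000.0 / 457000.0 = 168.4902 MPa
Ratio = f_a / Fa + f_b / Fb
= 127.1896 / 190 + 168.4902 / 171
= 1.6547 (dimensionless)

1.6547 (dimensionless)


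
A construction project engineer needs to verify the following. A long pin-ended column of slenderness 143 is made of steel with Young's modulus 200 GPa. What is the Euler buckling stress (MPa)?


sigma_cr = pi^2 * E / lambda^2
= 9.8696 * 200000.0 / 143^2
= 9.8696 * 200000.0 / 20449
= 96.529 MPa

96.529 MPa


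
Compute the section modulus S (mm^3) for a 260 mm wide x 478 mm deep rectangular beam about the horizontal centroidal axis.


S = b * h^2 / 6
= 260 * 478^2 / 6
= 260 * 228484 / 6
= 9900973.33 mm^3

9900973.33 mm^3


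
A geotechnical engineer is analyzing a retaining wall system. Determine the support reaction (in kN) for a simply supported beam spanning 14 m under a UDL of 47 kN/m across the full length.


Total load = w * L = 47 * 14 = 658 kN
By symmetry, each reaction R = total / 2 = 658 / 2 = 329.0 kN

329.0 kN


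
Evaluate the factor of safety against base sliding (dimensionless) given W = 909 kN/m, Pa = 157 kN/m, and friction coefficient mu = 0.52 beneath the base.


Resisting force = mu * W = 0.52 * 909 = 472.68 kN/m
FOS = Resisting / Driving = 472.68 / 157
= 3.0107 (dimensionless)

3.0107 (dimensionless)


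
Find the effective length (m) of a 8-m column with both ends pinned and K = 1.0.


L_eff = K * L
= 1.0 * 8
= 8.0 m

8.0 m


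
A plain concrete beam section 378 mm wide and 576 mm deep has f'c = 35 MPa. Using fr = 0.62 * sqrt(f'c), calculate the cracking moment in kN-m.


fr = 0.62 * sqrt(35) = 0.62 * 5.9161 = 3.668 MPa
I = 378 * 576^3 / 12 = 6019743744.0 mm^4
y_t = 288.0 mm
M_cr = fr * I / y_t = 3.668 * 6019743744.0 / 288.0 N-mm
= 76.6675 kN-m

76.6675 kN-m


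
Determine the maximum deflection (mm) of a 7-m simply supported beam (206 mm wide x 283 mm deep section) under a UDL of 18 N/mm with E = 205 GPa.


I = 206 * 283^3 / 12 = 389085710.17 mm^4
L = 7000.0 mm, w = 18 N/mm, E = 205000.0 MPa
delta = 5 * w * L^4 / (384 * E * I)
= 5 * 18 * 7000.0^4 / (384 * 205000.0 * 389085710.17)
= 7.0551 mm

7.0551 mm


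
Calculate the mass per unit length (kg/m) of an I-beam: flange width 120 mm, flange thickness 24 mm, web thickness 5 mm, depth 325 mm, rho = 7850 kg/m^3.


A_flanges = 2 * 120 * 24 = 5760 mm^2
A_web = (325 - 2 * 24) * 5 = 1385 mm^2
A_total = 5760 + 1385 = 7145 mm^2 = 0.007145 m^2
Weight = rho * A = 7850 * 0.007145 = 56.0883 kg/m

56.0883 kg/m


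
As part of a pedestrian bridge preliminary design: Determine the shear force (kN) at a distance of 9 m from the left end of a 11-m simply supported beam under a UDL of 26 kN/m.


R_A = w * L / 2 = 26 * 11 / 2 = 143.0 kN
V(x) = R_A - w * x = 143.0 - 26 * 9
= -91.0 kN

-91.0 kN


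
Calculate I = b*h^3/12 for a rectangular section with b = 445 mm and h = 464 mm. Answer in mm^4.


I = b * h^3 / 12
= 445 * 464^3 / 12
= 445 * 99897344 / 12
= 3704526506.67 mm^4

3704526506.67 mm^4


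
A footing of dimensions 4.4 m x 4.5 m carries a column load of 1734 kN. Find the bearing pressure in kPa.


A = 4.4 * 4.5 = 19.8 m^2
q = P / A = 1734 / 19.8
= 87.5758 kPa

87.5758 kPa


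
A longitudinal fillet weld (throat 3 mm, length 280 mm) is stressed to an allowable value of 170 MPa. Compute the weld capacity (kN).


Strength = throat * length * allowable stress
= 3 * 280 * 170 N
= 142800 N
= 142.8 kN

142.8 kN


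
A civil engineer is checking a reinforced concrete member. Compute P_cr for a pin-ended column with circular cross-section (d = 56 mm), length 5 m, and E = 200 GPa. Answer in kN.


I = pi * d^4 / 64 = 482749.69 mm^4
L = 5000.0 mm
P_cr = pi^2 * E * I / L^2
= 9.8696 * 200000.0 * 482749.69 / 5000.0^2
= 38116.39 N = 38.1164 kN

38.1164 kN


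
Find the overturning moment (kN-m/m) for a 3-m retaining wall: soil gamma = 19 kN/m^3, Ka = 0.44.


Pa = 0.5 * Ka * gamma * H^2
= 0.5 * 0.44 * 19 * 3^2
= 37.62 kN/m
Arm = H / 3 = 3 / 3 = 1.0 m
Mo = Pa * arm = Pa * H / 3 = 37.62 * 3 / 3 = 37.62 kN-m/m

37.62 kN-m/m


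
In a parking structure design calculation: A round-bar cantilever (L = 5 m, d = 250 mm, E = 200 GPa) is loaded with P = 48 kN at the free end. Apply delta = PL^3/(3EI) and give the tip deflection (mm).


I = pi * d^4 / 64 = pi * 250^4 / 64 = 191747598.49 mm^4
L = 5000.0 mm, P = 48000.0 N, E = 200000.0 MPa
delta = P * L^3 / (3 * E * I)
= 48000.0 * 5000.0^3 / (3 * 200000.0 * 191747598.49)
= 52.1519 mm

52.1519 mm


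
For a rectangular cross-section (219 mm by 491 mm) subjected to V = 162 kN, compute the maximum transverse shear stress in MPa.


A = b * h = 219 * 491 = 107529 mm^2
V = 162 kN = 162000.0 N
tau_max = 1.5 * V / A = 1.5 * 162000.0 / 107529
= 2.2599 MPa

2.2599 MPa


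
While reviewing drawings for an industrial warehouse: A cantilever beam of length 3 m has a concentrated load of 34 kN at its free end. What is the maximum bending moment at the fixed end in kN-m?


For a cantilever with a point load at the free end:
M_max = P * L = 34 * 3 = 102 kN-m

102 kN-m


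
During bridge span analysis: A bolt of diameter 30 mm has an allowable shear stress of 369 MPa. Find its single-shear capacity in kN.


A = pi * d^2 / 4 = pi * 30^2 / 4 = 706.8583 mm^2
V = f_v * A / 1000 = 369 * 706.8583 / 1000
= 260.8307 kN

260.8307 kN


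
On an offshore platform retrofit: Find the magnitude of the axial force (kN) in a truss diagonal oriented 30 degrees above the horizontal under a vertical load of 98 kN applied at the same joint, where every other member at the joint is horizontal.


At the joint, only the diagonal has a vertical component, so vertical equilibrium gives:
F * sin(30) = 98
F = 98 / sin(30)
= 98 / 0.5
= 196.0 kN

196.0 kN


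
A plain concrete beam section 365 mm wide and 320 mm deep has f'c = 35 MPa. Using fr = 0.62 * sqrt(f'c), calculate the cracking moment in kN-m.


fr = 0.62 * sqrt(35) = 0.62 * 5.9161 = 3.668 MPa
I = 365 * 320^3 / 12 = 996693333.33 mm^4
y_t = 160.0 mm
M_cr = fr * I / y_t = 3.668 * 996693333.33 / 160.0 N-mm
= 22.849 kN-m

22.849 kN-m


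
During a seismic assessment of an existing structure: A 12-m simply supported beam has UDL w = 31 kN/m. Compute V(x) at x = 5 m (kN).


R_A = w * L / 2 = 31 * 12 / 2 = 186.0 kN
V(x) = R_A - w * x = 186.0 - 31 * 5
= 31.0 kN

31.0 kN


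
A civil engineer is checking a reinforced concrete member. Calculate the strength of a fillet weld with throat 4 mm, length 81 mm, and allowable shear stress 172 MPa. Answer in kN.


Strength = throat * length * allowable stress
= 4 * 81 * 172 N
= 55728 N
= 55.73 kN

55.73 kN


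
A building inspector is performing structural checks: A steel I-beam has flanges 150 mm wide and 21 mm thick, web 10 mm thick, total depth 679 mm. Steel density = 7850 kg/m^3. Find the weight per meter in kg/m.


A_flanges = 2 * 150 * 21 = 6300 mm^2
A_web = (679 - 2 * 21) * 10 = 6370 mm^2
A_total = 6300 + 6370 = 12670 mm^2 = 0.012670 m^2
Weight = rho * A = 7850 * 0.012670 = 99.4595 kg/m

99.4595 kg/m


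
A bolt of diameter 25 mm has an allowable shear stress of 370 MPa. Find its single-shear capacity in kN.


A = pi * d^2 / 4 = pi * 25^2 / 4 = 490.8739 mm^2
V = f_v * A / 1000 = 370 * 490.8739 / 1000
= 181.6233 kN

181.6233 kN


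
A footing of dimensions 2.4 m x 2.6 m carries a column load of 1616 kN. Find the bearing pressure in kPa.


A = 2.4 * 2.6 = 6.24 m^2
q = P / A = 1616 / 6.24
= 258.9744 kPa

258.9744 kPa


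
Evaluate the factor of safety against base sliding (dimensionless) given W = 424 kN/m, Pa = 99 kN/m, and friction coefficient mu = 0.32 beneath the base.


Resisting force = mu * W = 0.32 * 424 = 135.68 kN/m
FOS = Resisting / Driving = 135.68 / 99
= 1.3705 (dimensionless)

1.3705 (dimensionless)


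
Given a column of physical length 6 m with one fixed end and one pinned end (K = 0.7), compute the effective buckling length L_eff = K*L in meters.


L_eff = K * L
= 0.7 * 6
= 4.2 m

4.2 m


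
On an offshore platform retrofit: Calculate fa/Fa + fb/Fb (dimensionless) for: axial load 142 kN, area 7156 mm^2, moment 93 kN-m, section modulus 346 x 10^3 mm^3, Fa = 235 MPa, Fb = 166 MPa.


f_a = P / A = 142000.0 / 7156 = 19.8435 MPa
f_b = M / S = 93000000.0 / 346000.0 = 268.7861 MPa
Ratio = f_a / Fa + f_b / Fb
= 19.8435 / 235 + 268.7861 / 166
= 1.7036 (dimensionless)

1.7036 (dimensionless)


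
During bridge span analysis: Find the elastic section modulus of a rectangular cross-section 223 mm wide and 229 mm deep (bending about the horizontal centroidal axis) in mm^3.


S = b * h^2 / 6
= 223 * 229^2 / 6
= 223 * 52441 / 6
= 1949057.17 mm^3

1949057.17 mm^3


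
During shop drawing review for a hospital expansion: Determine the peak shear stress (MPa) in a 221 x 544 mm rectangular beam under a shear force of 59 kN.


A = b * h = 221 * 544 = 120224 mm^2
V = 59 kN = 59000.0 N
tau_max = 1.5 * V / A = 1.5 * 59000.0 / 120224
= 0.7361 MPa

0.7361 MPa


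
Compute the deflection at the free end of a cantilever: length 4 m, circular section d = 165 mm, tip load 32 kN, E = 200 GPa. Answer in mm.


I = pi * d^4 / 64 = pi * 165^4 / 64 = 36383600.6 mm^4
L = 4000.0 mm, P = 32000.0 N, E = 200000.0 MPa
delta = P * L^3 / (3 * E * I)
= 32000.0 * 4000.0^3 / (3 * 200000.0 * 36383600.6)
= 93.8152 mm

93.8152 mm


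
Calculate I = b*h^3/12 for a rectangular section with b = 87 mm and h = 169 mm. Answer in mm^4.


I = b * h^3 / 12
= 87 * 169^3 / 12
= 87 * 4826809 / 12
= 34994365.25 mm^4

34994365.25 mm^4


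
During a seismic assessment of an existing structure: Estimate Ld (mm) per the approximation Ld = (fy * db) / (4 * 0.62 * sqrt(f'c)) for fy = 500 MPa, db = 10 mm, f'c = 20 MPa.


Ld = (fy * db) / (4 * 0.62 * sqrt(f'c))
= (500 * 10) / (4 * 0.62 * sqrt(20))
= 5000 / 11.0909
= 450.82 mm

450.82 mm


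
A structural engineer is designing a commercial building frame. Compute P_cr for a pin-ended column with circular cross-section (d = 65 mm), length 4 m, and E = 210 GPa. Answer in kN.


I = pi * d^4 / 64 = 876240.51 mm^4
L = 4000.0 mm
P_cr = pi^2 * E * I / L^2
= 9.8696 * 210000.0 * 876240.51 / 4000.0^2
= 113506.93 N = 113.5069 kN

113.5069 kN


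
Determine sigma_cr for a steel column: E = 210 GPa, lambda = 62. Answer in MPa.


sigma_cr = pi^2 * E / lambda^2
= 9.8696 * 210000.0 / 62^2
= 9.8696 * 210000.0 / 3844
= 539.1823 MPa

539.1823 MPa


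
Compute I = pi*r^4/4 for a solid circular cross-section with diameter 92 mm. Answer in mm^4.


r = d / 2 = 92 / 2 = 46.0 mm
I = pi * r^4 / 4 = pi * 46.0^4 / 4
= 3516585.72 mm^4

3516585.72 mm^4


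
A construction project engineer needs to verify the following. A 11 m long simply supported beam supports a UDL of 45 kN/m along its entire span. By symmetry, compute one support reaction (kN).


Total load = w * L = 45 * 11 = 495 kN
By symmetry, each reaction R = total / 2 = 495 / 2 = 247.5 kN

247.5 kN


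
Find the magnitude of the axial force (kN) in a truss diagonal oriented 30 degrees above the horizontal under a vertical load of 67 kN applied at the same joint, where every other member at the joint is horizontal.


At the joint, only the diagonal has a vertical component, so vertical equilibrium gives:
F * sin(30) = 67
F = 67 / sin(30)
= 67 / 0.5
= 134.0 kN

134.0 kN


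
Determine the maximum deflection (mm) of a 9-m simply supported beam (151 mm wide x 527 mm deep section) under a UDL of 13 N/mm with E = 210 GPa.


I = 151 * 527^3 / 12 = 1841736719.42 mm^4
L = 9000.0 mm, w = 13 N/mm, E = 210000.0 MPa
delta = 5 * w * L^4 / (384 * E * I)
= 5 * 13 * 9000.0^4 / (384 * 210000.0 * 1841736719.42)
= 2.8715 mm

2.8715 mm


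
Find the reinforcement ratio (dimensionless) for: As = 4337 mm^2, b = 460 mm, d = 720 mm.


rho = As / (b * d)
= 4337 / (460 * 720)
= 4337 / 331200
= 0.013095 (dimensionless)

0.013095 (dimensionless)


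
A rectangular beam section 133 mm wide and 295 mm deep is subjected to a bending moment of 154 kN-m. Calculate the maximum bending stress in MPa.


I = b * h^3 / 12 = 133 * 295^3 / 12 = 284535489.58 mm^4
y = h / 2 = 295 / 2 = 147.5 mm
M = 154 kN-m = 154000000.0 N-mm
sigma = M * y / I = 154000000.0 * 147.5 / 284535489.58
= 79.83 MPa

79.83 MPa


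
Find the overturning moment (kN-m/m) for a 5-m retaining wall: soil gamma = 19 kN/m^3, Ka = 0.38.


Pa = 0.5 * Ka * gamma * H^2
= 0.5 * 0.38 * 19 * 5^2
= 90.25 kN/m
Arm = H / 3 = 5 / 3 = 1.6667 m
Mo = Pa * arm = Pa * H / 3 = 90.25 * 5 / 3 = 150.4167 kN-m/m

150.4167 kN-m/m


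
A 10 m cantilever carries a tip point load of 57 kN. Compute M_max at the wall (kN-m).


For a cantilever with a point load at the free end:
M_max = P * L = 57 * 10 = 570 kN-m

570 kN-m


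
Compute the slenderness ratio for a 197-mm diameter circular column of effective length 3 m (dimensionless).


Radius of gyration r = d / 4 = 197 / 4 = 49.25 mm
L_eff = 3000.0 mm
Slenderness ratio = L / r = 3000.0 / 49.25 = 60.91 (dimensionless)

60.91 (dimensionless)


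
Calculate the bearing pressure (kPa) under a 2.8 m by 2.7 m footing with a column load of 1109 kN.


A = 2.8 * 2.7 = 7.56 m^2
q = P / A = 1109 / 7.56
= 146.6931 kPa

146.6931 kPa


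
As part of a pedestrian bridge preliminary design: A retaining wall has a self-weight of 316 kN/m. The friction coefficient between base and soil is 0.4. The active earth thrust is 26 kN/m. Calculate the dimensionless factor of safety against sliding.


Resisting force = mu * W = 0.4 * 316 = 126.4 kN/m
FOS = Resisting / Driving = 126.4 / 26
= 4.8615 (dimensionless)

4.8615 (dimensionless)


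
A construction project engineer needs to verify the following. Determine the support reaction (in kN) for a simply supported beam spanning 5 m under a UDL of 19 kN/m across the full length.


Total load = w * L = 19 * 5 = 95 kN
By symmetry, each reaction R = total / 2 = 95 / 2 = 47.5 kN

47.5 kN


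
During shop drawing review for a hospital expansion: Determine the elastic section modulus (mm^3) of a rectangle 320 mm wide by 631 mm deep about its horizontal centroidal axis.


S = b * h^2 / 6
= 320 * 631^2 / 6
= 320 * 398161 / 6
= 21235253.33 mm^3

21235253.33 mm^3


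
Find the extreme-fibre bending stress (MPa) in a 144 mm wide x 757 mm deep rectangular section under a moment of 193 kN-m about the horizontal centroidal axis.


I = b * h^3 / 12 = 144 * 757^3 / 12 = 5205577116.0 mm^4
y = h / 2 = 757 / 2 = 378.5 mm
M = 193 kN-m = 193000000.0 N-mm
sigma = M * y / I = 193000000.0 * 378.5 / 5205577116.0
= 14.03 MPa

14.03 MPa


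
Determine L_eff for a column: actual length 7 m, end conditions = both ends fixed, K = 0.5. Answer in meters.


L_eff = K * L
= 0.5 * 7
= 3.5 m

3.5 m


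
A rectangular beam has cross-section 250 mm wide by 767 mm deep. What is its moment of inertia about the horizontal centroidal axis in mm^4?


I = b * h^3 / 12
= 250 * 767^3 / 12
= 250 * 451217663 / 12
= 9400367979.17 mm^4

9400367979.17 mm^4


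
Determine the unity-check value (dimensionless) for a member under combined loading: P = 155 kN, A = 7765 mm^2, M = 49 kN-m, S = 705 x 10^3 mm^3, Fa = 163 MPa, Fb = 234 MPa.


f_a = P / A = 155000.0 / 7765 = 19.9614 MPa
f_b = M / S = 49000000.0 / 705000.0 = 69.5035 MPa
Ratio = f_a / Fa + f_b / Fb
= 19.9614 / 163 + 69.5035 / 234
= 0.4195 (dimensionless)

0.4195 (dimensionless)


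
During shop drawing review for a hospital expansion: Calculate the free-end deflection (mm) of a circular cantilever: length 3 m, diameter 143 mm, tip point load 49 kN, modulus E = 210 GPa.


I = pi * d^4 / 64 = pi * 143^4 / 64 = 20526459.59 mm^4
L = 3000.0 mm, P = 49000.0 N, E = 210000.0 MPa
delta = P * L^3 / (3 * E * I)
= 49000.0 * 3000.0^3 / (3 * 210000.0 * 20526459.59)
= 102.307 mm

102.307 mm


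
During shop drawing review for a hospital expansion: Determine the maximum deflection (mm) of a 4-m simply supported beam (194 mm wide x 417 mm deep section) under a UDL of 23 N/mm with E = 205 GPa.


I = 194 * 417^3 / 12 = 1172272693.5 mm^4
L = 4000.0 mm, w = 23 N/mm, E = 205000.0 MPa
delta = 5 * w * L^4 / (384 * E * I)
= 5 * 23 * 4000.0^4 / (384 * 205000.0 * 1172272693.5)
= 0.319 mm

0.319 mm


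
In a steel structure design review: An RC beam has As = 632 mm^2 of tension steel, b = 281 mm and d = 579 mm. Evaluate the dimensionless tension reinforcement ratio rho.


rho = As / (b * d)
= 632 / (281 * 579)
= 632 / 162699
= 0.003884 (dimensionless)

0.003884 (dimensionless)


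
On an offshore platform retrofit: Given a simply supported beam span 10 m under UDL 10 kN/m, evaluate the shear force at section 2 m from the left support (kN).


R_A = w * L / 2 = 10 * 10 / 2 = 50.0 kN
V(x) = R_A - w * x = 50.0 - 10 * 2
= 30.0 kN

30.0 kN


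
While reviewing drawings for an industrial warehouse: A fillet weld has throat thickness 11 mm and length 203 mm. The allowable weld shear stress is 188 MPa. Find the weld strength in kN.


Strength = throat * length * allowable stress
= 11 * 203 * 188 N
= 419804 N
= 419.8 kN

419.8 kN


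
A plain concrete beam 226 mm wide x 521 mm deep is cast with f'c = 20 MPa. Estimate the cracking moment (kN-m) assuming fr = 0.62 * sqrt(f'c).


fr = 0.62 * sqrt(20) = 0.62 * 4.4721 = 2.7727 MPa
I = 226 * 521^3 / 12 = 2663424332.17 mm^4
y_t = 260.5 mm
M_cr = fr * I / y_t = 2.7727 * 2663424332.17 / 260.5 N-mm
= 28.3491 kN-m

28.3491 kN-m
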